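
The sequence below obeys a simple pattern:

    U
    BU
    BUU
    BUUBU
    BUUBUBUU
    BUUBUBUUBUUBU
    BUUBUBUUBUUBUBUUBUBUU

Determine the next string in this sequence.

BUUBUBUUBUUBUBUUBUBUUBUUBUBUUBUUBU

From term 3 onward, concatenate the last term with the second-to-last: BU·U = BUU, BUU·BU = BUUBU, …
The next term joins BUUBUBUUBUUBUBUUBUBUU and BUUBUBUUBUUBU.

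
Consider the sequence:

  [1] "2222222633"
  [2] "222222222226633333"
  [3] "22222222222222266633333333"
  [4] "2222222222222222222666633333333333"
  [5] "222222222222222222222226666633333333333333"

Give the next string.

22222222222222222222222222266666633333333333333333

Term n consists of 4n+3 2's, followed by n 6's, followed by 3n-1 3's (n = 1, 2, …).
Setting n = 6 gives 27, 6, 17 characters in each block.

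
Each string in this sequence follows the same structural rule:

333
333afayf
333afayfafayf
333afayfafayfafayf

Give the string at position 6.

333afayfafayfafayfafayfafayf

Every step adds afayf to the end: s(k+1) = s(k)·afayf.
From 333afayfafayfafayf, 2 further steps: 333afayfafayfafayf → 333afayfafayfafayfafayf → (answer).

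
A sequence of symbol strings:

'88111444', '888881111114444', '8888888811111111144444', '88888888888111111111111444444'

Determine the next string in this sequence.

888888888888881111111111111114444444

Reading off run lengths: 8 runs 2, 5, 8, 11; 1 runs 3, 6, 9, 12; 4 runs 3, 4, 5, 6 — each is linear in n (n = 1, 2, …).
For the next term, n = 5, so the run lengths are 14, 15, 7.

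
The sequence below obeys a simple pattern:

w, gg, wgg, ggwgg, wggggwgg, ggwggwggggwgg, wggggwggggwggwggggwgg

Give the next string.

ggwggwggggwggwggggwggggwggwggggwgg

Each term (from the third on) is the two preceding terms concatenated in order: term 3 = w·gg = wgg.
The next term joins ggwggwggggwgg and wggggwggggwggwggggwgg.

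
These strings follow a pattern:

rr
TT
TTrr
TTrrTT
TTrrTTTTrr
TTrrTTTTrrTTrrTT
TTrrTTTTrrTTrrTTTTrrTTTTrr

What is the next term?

From term 3 onward, concatenate the last term with the second-to-last: TT·rr = TTrr, TTrr·TT = TTrrTT, …
Continuing: TTrrTTTTrrTTrrTTTTrrTTTTrr · TTrrTTTTrrTTrrTT gives term 8.

TTrrTTTTrrTTrrTTTTrrTTTTrrTTrrTTTTrrTTrrTT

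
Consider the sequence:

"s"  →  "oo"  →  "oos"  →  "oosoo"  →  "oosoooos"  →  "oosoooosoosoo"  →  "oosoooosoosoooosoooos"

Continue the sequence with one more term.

This is a Fibonacci-style word recurrence s(k) = s(k−1)·s(k−2): e.g. oo·s = oos.
The next term joins oosoooosoosoooosoooos and oosoooosoosoo.

oosoooosoosoooosoooosoosoooosoosoo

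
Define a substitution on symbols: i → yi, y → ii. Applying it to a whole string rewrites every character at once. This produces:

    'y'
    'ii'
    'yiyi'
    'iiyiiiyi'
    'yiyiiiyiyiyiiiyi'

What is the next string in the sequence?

Rewriting the 16 symbols of yiyiiiyiyiyiiiyi one by one yields ii yi ii yi yi yi ii yi ii yi ii yi yi yi ii yi; concatenated:

iiyiiiyiyiyiiiyiiiyiiiyiyiyiiiyi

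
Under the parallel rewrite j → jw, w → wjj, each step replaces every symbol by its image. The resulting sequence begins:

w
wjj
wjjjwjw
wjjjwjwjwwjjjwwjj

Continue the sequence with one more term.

Rewriting the 17 symbols of wjjjwjwjwwjjjwwjj one by one yields wjj jw jw jw wjj jw wjj jw wjj wjj jw jw jw wjj wjj jw jw; concatenated:

wjjjwjwjwwjjjwwjjjwwjjwjjjwjwjwwjjwjjjwjw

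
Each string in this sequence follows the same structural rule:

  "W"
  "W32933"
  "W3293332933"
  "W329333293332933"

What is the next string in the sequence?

Each term is the previous one with 32933 appended.
Applying this once more to W329333293332933:

W32933329333293332933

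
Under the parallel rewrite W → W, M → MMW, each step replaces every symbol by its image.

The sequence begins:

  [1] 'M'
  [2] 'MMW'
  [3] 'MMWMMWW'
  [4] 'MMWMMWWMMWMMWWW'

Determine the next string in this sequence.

φ(MMWMMWWMMWMMWWW) expands symbol-by-symbol to MMW MMW W MMW MMW W W MMW MMW W MMW MMW W W W; joining the 15 pieces gives the next term.

MMWMMWWMMWMMWWWMMWMMWWMMWMMWWWW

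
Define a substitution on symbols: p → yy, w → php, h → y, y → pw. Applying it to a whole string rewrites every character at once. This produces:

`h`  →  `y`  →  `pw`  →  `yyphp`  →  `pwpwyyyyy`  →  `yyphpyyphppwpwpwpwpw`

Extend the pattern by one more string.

Applying the rule to each of the 20 symbols of yyphpyyphppwpwpwpwpw gives the pieces pw pw yy y yy pw pw yy y yy yy php yy php yy php yy php yy php, which concatenate to the answer.

pwpwyyyyypwpwyyyyyyyphpyyphpyyphpyyphpyyphp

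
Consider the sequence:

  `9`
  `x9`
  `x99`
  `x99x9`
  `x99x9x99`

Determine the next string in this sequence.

x99x9x99x99x9

From term 3 onward, concatenate the last term with the second-to-last: x9·9 = x99, x99·x9 = x99x9, …
The next term joins x99x9x99 and x99x9.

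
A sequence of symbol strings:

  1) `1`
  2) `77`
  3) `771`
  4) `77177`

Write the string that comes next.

This is a Fibonacci-style word recurrence s(k) = s(k−1)·s(k−2): e.g. 77·1 = 771.
The next term joins 77177 and 771.

77177771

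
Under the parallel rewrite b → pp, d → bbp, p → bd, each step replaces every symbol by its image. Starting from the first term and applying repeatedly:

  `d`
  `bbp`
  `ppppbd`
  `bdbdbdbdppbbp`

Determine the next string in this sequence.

Rewriting the 13 symbols of bdbdbdbdppbbp one by one yields pp bbp pp bbp pp bbp pp bbp bd bd pp pp bd; concatenated:

ppbbpppbbpppbbpppbbpbdbdppppbd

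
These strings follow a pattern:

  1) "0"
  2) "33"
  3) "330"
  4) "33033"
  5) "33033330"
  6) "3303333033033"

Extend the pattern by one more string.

330333303303333033330

From term 3 onward, concatenate the last term with the second-to-last: 33·0 = 330, 330·33 = 33033, …
So term 7 is 3303333033033·33033330.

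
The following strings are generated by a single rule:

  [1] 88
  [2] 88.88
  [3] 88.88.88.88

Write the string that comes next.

Each string is two copies of the previous one joined by '.'.
One more doubling of 88.88.88.88 gives the answer.

88.88.88.88.88.88.88.88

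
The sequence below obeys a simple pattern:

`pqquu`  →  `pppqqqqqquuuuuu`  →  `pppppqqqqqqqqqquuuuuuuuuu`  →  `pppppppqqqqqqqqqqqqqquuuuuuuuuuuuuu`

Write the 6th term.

Term n consists of 2n-1 p's, followed by 4n-2 q's, followed by 4n-2 u's (n = 1, 2, …).
At n = 6 the blocks have lengths 11, 22, 22.

pppppppppppqqqqqqqqqqqqqqqqqqqqqquuuuuuuuuuuuuuuuuuuuuu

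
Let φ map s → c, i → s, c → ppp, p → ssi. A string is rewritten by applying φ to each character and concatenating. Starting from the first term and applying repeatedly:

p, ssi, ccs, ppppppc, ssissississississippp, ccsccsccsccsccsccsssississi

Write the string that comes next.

ppppppcppppppcppppppcppppppcppppppcppppppcccsccsccs

φ(ccsccsccsccsccsccsssississi) expands symbol-by-symbol to ppp ppp c ppp ppp c ppp ppp c ppp ppp c ppp ppp c ppp ppp c c c s c c s c c s; joining the 27 pieces gives the next term.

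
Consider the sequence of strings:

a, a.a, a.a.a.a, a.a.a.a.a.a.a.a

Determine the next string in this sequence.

a.a.a.a.a.a.a.a.a.a.a.a.a.a.a.a

Every step duplicates the string with '.' between the halves.
One more doubling of a.a.a.a.a.a.a.a gives the answer.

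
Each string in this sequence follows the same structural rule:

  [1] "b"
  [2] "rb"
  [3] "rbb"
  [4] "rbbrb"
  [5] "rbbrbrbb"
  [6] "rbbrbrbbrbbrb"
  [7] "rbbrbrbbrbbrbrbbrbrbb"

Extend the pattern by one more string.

rbbrbrbbrbbrbrbbrbrbbrbbrbrbbrbbrb

From term 3 onward, concatenate the last term with the second-to-last: rb·b = rbb, rbb·rb = rbbrb, …
So term 8 is rbbrbrbbrbbrbrbbrbrbb·rbbrbrbbrbbrb.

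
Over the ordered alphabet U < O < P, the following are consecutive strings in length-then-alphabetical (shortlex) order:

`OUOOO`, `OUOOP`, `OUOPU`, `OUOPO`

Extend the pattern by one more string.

OUOPP

Find the rightmost character of OUOPO below P, bump it to the next letter, and reset everything to its right to U.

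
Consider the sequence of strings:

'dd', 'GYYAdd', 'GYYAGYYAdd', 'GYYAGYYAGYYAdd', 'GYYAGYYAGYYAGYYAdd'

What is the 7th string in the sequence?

GYYAGYYAGYYAGYYAGYYAGYYAdd

Each term is the previous one with GYYA prepended.
From GYYAGYYAGYYAGYYAdd, 2 further steps: GYYAGYYAGYYAGYYAdd → GYYAGYYAGYYAGYYAGYYAdd → (answer).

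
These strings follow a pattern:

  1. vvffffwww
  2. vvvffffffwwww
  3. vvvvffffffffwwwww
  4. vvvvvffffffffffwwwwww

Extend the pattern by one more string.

vvvvvvffffffffffffwwwwwww

Each string has the form v^{n} f^{2n} w^{n+1}, where the shown terms are n = 2, 3, 4, 5.
For the next term, n = 6, so the run lengths are 6, 12, 7.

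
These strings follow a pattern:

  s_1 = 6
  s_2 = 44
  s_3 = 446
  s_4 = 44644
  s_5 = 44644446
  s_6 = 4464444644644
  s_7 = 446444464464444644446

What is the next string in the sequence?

Each term (from the third on) is the previous term followed by the one before it: term 3 = 44·6 = 446.
So term 8 is 446444464464444644446·4464444644644.

4464444644644446444464464444644644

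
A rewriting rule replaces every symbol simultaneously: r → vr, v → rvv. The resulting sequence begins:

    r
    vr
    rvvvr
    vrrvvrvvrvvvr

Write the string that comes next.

Rewriting the 13 symbols of vrrvvrvvrvvvr one by one yields rvv vr vr rvv rvv vr rvv rvv vr rvv rvv rvv vr; concatenated:

rvvvrvrrvvrvvvrrvvrvvvrrvvrvvrvvvr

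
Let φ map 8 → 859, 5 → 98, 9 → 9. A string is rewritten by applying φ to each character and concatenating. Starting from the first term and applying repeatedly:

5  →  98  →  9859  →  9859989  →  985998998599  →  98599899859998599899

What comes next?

Rewriting the 20 symbols of 98599899859998599899 one by one yields 9 859 98 9 9 859 9 9 859 98 9 9 9 859 98 9 9 859 9 9; concatenated:

985998998599985998999859989985999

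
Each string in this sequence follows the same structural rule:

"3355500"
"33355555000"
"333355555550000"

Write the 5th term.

33333355555555555000000

Each string has the form 3^{n+1} 5^{2n+1} 0^{n+1} (n = 1, 2, …).
For term 5, n = 5, so the run lengths are 6, 11, 6.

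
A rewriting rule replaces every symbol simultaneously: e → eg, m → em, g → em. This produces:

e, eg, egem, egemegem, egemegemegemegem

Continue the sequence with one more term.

Applying the rule to each of the 16 symbols of egemegemegemegem gives the pieces eg em eg em eg em eg em eg em eg em eg em eg em, which concatenate to the answer.

egemegemegemegemegemegemegemegem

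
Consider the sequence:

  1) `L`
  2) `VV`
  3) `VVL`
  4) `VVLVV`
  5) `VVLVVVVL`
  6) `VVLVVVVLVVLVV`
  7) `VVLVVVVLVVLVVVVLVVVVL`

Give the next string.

Each term (from the third on) is the previous term followed by the one before it: term 3 = VV·L = VVL.
Continuing: VVLVVVVLVVLVVVVLVVVVL · VVLVVVVLVVLVV gives term 8.

VVLVVVVLVVLVVVVLVVVVLVVLVVVVLVVLVV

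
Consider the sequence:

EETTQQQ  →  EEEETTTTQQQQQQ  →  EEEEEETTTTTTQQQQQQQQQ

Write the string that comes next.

Term n consists of 2n E's, followed by 2n T's, followed by 3n Q's (n = 1, 2, …).
At n = 4 the blocks have lengths 8, 8, 12.

EEEEEEEETTTTTTTTQQQQQQQQQQQQ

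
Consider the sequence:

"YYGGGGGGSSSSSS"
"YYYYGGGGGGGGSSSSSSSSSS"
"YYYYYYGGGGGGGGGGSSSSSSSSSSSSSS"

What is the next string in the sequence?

YYYYYYYYGGGGGGGGGGGGSSSSSSSSSSSSSSSSSS

Term n consists of 2n-2 Y's, followed by 2n+2 G's, followed by 4n-2 S's, where the shown terms are n = 2, 3, 4.
For the next term, n = 5, so the run lengths are 8, 12, 18.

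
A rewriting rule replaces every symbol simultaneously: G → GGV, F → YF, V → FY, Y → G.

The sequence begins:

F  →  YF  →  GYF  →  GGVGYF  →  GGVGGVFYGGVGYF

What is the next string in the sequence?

Replace each of the 14 characters of GGVGGVFYGGVGYF in place — GGV GGV FY GGV GGV FY YF G GGV GGV FY GGV G YF — and concatenate.

GGVGGVFYGGVGGVFYYFGGGVGGVFYGGVGYF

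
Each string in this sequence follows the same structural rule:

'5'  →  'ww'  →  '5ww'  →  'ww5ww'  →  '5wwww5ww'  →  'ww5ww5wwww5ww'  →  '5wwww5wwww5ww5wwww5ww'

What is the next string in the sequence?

This is a Fibonacci-style word recurrence s(k) = s(k−2)·s(k−1): e.g. 5·ww = 5ww.
The next term joins ww5ww5wwww5ww and 5wwww5wwww5ww5wwww5ww.

ww5ww5wwww5ww5wwww5wwww5ww5wwww5ww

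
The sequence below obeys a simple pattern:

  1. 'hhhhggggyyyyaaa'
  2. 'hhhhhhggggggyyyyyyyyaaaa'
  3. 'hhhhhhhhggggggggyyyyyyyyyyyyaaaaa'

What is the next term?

hhhhhhhhhhggggggggggyyyyyyyyyyyyyyyyaaaaaa

Each string has the form h^{2n+2} g^{2n+2} y^{4n} a^{n+2} (n = 1, 2, …).
For the next term, n = 4, so the run lengths are 10, 10, 16, 6.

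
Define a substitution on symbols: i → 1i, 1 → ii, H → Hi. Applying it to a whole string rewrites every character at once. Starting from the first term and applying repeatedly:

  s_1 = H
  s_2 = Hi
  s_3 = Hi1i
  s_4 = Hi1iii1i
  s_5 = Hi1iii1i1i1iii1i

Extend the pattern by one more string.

Rewriting the 16 symbols of Hi1iii1i1i1iii1i one by one yields Hi 1i ii 1i 1i 1i ii 1i ii 1i ii 1i 1i 1i ii 1i; concatenated:

Hi1iii1i1i1iii1iii1iii1i1i1iii1i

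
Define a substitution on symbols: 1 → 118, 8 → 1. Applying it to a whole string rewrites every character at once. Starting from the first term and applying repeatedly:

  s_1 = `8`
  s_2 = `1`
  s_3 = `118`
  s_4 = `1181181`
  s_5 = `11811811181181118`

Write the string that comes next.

11811811181181118118118111811811181181181

Replace each of the 17 characters of 11811811181181118 in place — 118 118 1 118 118 1 118 118 118 1 118 118 1 118 118 118 1 — and concatenate.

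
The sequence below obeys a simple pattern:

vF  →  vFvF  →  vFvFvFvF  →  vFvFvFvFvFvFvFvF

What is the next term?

Every step duplicates the string.
Doubling vFvFvFvFvFvFvFvF:

vFvFvFvFvFvFvFvFvFvFvFvFvFvFvFvF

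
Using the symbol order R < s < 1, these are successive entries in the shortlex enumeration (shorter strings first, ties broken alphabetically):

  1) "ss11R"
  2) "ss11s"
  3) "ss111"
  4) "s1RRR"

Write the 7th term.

s1RsR

Continuing the enumeration 3 steps past s1RRR: s1RRR → s1RRs → s1RR1 → (answer).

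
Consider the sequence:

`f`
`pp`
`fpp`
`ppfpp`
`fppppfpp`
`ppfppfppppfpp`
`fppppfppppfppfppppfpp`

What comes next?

Each term (from the third on) is the two preceding terms concatenated in order: term 3 = f·pp = fpp.
So term 8 is ppfppfppppfpp·fppppfppppfppfppppfpp.

ppfppfppppfppfppppfppppfppfppppfpp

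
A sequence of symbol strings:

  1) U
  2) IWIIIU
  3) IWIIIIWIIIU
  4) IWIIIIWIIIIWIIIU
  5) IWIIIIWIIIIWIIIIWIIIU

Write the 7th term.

IWIIIIWIIIIWIIIIWIIIIWIIIIWIIIU

Every step adds IWIII at the front: s(k+1) = IWIII·s(k).
From IWIIIIWIIIIWIIIIWIIIU, 2 further steps: IWIIIIWIIIIWIIIIWIIIU → IWIIIIWIIIIWIIIIWIIIIWIIIU → (answer).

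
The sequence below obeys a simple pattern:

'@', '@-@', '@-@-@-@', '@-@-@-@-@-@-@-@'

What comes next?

Every step duplicates the string with '-' between the halves.
One more doubling of @-@-@-@-@-@-@-@ gives the answer.

@-@-@-@-@-@-@-@-@-@-@-@-@-@-@-@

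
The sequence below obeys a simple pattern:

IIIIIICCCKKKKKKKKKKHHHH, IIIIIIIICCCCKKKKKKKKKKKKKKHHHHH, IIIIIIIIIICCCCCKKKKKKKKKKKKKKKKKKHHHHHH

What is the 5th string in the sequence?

Term n consists of 2n+2 I's, followed by n+1 C's, followed by 4n+2 K's, followed by n+2 H's, where the shown terms are n = 2, 3, 4.
Setting n = 6 gives 14, 7, 26, 8 characters in each block.

IIIIIIIIIIIIIICCCCCCCKKKKKKKKKKKKKKKKKKKKKKKKKKHHHHHHHH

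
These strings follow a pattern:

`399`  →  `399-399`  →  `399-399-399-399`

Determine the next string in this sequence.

399-399-399-399-399-399-399-399

Every step duplicates the string with '-' between the halves.
One more doubling of 399-399-399-399 gives the answer.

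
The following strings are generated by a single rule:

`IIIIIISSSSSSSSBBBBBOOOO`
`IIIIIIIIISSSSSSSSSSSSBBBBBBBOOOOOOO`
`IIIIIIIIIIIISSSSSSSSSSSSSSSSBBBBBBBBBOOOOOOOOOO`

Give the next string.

IIIIIIIIIIIIIIISSSSSSSSSSSSSSSSSSSSBBBBBBBBBBBOOOOOOOOOOOOO

The n-th term is 3n I's then 4n S's then 2n+1 B's then 3n-2 O's, where the shown terms are n = 2, 3, 4.
At n = 5 the blocks have lengths 15, 20, 11, 13.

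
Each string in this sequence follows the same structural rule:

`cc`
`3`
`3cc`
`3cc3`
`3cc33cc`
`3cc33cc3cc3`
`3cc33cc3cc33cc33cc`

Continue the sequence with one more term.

This is a Fibonacci-style word recurrence s(k) = s(k−1)·s(k−2): e.g. 3·cc = 3cc.
The next term joins 3cc33cc3cc33cc33cc and 3cc33cc3cc3.

3cc33cc3cc33cc33cc3cc33cc3cc3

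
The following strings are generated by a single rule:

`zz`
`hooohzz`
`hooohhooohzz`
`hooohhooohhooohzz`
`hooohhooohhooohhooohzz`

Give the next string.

Each term is the previous one with hoooh prepended.
One more step from hooohhooohhooohhooohzz gives the answer.

hooohhooohhooohhooohhooohzz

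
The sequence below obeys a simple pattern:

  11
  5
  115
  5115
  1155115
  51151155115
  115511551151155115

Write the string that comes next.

Each term (from the third on) is the two preceding terms concatenated in order: term 3 = 11·5 = 115.
The next term joins 51151155115 and 115511551151155115.

51151155115115511551151155115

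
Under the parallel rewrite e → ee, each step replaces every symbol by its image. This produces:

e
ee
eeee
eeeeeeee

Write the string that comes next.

eeeeeeeeeeeeeeee

Expanding eeeeeeee: e→ee, e→ee, e→ee, e→ee, e→ee, e→ee, e→ee, e→ee. Concatenated: ee ee ee ee ee ee ee ee.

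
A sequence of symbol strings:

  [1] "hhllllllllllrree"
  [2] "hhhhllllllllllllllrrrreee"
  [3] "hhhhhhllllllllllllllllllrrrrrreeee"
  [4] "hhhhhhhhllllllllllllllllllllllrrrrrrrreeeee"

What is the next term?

hhhhhhhhhhllllllllllllllllllllllllllrrrrrrrrrreeeeee

Term n consists of 2n-2 h's, followed by 4n+2 l's, followed by 2n-2 r's, followed by n e's, where the shown terms are n = 2, 3, 4, 5.
Setting n = 6 gives 10, 26, 10, 6 characters in each block.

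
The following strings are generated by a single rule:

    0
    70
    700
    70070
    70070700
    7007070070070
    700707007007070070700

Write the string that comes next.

7007070070070700707007007070070070

Each term (from the third on) is the previous term followed by the one before it: term 3 = 70·0 = 700.
So term 8 is 700707007007070070700·7007070070070.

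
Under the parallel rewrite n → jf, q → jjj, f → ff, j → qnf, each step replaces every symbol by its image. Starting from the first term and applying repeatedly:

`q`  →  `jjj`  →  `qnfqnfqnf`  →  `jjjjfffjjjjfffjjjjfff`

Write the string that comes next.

Replace each of the 21 characters of jjjjfffjjjjfffjjjjfff in place — qnf qnf qnf qnf ff ff ff qnf qnf qnf qnf ff ff ff qnf qnf qnf qnf ff ff ff — and concatenate.

qnfqnfqnfqnfffffffqnfqnfqnfqnfffffffqnfqnfqnfqnfffffff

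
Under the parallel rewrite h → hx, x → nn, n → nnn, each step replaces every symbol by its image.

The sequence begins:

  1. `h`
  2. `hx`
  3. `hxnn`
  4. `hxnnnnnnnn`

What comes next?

hxnnnnnnnnnnnnnnnnnnnnnnnnnn

Rewriting each symbol of hxnnnnnnnn: h→hx, x→nn, n→nnn, n→nnn, n→nnn, n→nnn, n→nnn, n→nnn, n→nnn, n→nnn, which concatenates to hx nn nnn nnn nnn nnn nnn nnn nnn nnn.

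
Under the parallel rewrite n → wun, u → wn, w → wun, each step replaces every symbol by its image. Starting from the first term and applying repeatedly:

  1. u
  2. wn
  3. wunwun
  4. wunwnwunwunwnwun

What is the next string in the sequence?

wunwnwunwunwunwunwnwunwunwnwunwunwunwunwnwun

φ(wunwnwunwunwnwun) expands symbol-by-symbol to wun wn wun wun wun wun wn wun wun wn wun wun wun wun wn wun; joining the 16 pieces gives the next term.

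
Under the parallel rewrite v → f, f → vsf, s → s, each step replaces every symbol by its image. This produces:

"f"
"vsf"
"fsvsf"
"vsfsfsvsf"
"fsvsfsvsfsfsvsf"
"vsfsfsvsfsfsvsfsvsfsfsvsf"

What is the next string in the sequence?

φ(vsfsfsvsfsfsvsfsvsfsfsvsf) expands symbol-by-symbol to f s vsf s vsf s f s vsf s vsf s f s vsf s f s vsf s vsf s f s vsf; joining the 25 pieces gives the next term.

fsvsfsvsfsfsvsfsvsfsfsvsfsfsvsfsvsfsfsvsf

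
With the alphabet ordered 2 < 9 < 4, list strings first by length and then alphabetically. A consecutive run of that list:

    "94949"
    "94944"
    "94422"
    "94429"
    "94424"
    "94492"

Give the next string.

Find the rightmost character of 94492 below 4, bump it to the next letter, and reset everything to its right to 2.

94499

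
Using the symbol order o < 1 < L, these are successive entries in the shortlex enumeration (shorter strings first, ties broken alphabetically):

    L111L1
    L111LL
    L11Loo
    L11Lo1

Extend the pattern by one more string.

Treat L11Lo1 as a base-3 numeral over the given alphabet and add one, carrying through any trailing L's.

L11LoL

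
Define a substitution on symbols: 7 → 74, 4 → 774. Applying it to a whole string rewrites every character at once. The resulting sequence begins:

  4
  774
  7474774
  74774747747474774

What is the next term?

φ(74774747747474774) expands symbol-by-symbol to 74 774 74 74 774 74 774 74 74 774 74 774 74 774 74 74 774; joining the 17 pieces gives the next term.

74774747477474774747477474774747747474774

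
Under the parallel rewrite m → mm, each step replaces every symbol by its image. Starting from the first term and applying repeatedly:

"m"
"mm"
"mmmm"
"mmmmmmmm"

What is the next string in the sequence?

Expanding mmmmmmmm: m→mm, m→mm, m→mm, m→mm, m→mm, m→mm, m→mm, m→mm. Concatenated: mm mm mm mm mm mm mm mm.

mmmmmmmmmmmmmmmm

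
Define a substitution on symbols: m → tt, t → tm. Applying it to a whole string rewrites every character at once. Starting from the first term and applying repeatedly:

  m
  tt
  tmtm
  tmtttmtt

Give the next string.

Apply φ to tmtttmtt symbol by symbol: t→tm, m→tt, t→tm, t→tm, t→tm, m→tt, t→tm, t→tm; joined: tm tt tm tm tm tt tm tm.

tmtttmtmtmtttmtm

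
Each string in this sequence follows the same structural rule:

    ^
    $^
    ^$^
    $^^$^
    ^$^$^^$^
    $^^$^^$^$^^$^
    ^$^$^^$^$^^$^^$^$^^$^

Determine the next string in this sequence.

From term 3 onward, concatenate the second-to-last term with the last: ^·$^ = ^$^, $^·^$^ = $^^$^, …
The next term joins $^^$^^$^$^^$^ and ^$^$^^$^$^^$^^$^$^^$^.

$^^$^^$^$^^$^^$^$^^$^$^^$^^$^$^^$^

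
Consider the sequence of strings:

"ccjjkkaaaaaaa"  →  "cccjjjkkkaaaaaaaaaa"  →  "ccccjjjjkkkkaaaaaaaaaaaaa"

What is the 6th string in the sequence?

Reading off run lengths: c runs 2, 3, 4; j runs 2, 3, 4; k runs 2, 3, 4; a runs 7, 10, 13 — each is linear in n, where the shown terms are n = 2, 3, 4.
For term 6, n = 7, so the run lengths are 7, 7, 7, 22.

cccccccjjjjjjjkkkkkkkaaaaaaaaaaaaaaaaaaaaaa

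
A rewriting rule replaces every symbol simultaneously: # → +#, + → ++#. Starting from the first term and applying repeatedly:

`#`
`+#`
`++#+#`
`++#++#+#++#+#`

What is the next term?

++#++#+#++#++#+#++#+#++#++#+#++#+#

Applying the rule to each of the 13 symbols of ++#++#+#++#+# gives the pieces ++# ++# +# ++# ++# +# ++# +# ++# ++# +# ++# +#, which concatenate to the answer.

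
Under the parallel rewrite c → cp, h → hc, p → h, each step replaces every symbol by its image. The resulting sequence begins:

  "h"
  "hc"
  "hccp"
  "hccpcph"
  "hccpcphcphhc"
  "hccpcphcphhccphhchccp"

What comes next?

Rewriting the 21 symbols of hccpcphcphhccphhchccp one by one yields hc cp cp h cp h hc cp h hc hc cp cp h hc hc cp hc cp cp h; concatenated:

hccpcphcphhccphhchccpcphhchccphccpcph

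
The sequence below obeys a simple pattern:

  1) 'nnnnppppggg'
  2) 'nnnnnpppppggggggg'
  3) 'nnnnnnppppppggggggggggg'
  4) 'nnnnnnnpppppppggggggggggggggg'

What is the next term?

Each string has the form n^{n+3} p^{n+3} g^{4n-1} (n = 1, 2, …).
For the next term, n = 5, so the run lengths are 8, 8, 19.

nnnnnnnnppppppppggggggggggggggggggg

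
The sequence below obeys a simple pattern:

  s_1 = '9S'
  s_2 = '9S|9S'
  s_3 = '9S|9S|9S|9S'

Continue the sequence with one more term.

Each string is two copies of the previous one joined by '|'.
Doubling 9S|9S|9S|9S with '|' between the halves:

9S|9S|9S|9S|9S|9S|9S|9S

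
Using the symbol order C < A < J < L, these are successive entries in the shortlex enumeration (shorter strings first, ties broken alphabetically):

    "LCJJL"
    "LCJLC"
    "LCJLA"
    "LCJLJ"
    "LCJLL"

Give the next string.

LCLCC

Find the rightmost character of LCJLL below L, bump it to the next letter, and reset everything to its right to C.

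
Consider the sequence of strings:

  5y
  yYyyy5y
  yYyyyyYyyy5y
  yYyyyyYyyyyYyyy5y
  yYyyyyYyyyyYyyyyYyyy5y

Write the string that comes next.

The strings grow by a fixed prefix yYyyy each time.
Applying this once more to yYyyyyYyyyyYyyyyYyyy5y:

yYyyyyYyyyyYyyyyYyyyyYyyy5y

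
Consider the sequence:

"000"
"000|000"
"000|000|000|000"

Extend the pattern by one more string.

s(k+1) = s(k)·|·s(k) — each term doubles the last with '|' between the halves.
One more doubling of 000|000|000|000 gives the answer.

000|000|000|000|000|000|000|000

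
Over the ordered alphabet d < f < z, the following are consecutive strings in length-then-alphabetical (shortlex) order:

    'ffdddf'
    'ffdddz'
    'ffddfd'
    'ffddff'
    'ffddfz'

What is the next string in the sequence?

Treat ffddfz as a base-3 numeral over the given alphabet and add one, carrying through any trailing z's.

ffddzd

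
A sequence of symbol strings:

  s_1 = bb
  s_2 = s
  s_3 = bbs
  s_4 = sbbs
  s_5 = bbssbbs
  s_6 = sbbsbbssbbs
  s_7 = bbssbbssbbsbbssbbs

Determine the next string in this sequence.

sbbsbbssbbsbbssbbssbbsbbssbbs

This is a Fibonacci-style word recurrence s(k) = s(k−2)·s(k−1): e.g. bb·s = bbs.
The next term joins sbbsbbssbbs and bbssbbssbbsbbssbbs.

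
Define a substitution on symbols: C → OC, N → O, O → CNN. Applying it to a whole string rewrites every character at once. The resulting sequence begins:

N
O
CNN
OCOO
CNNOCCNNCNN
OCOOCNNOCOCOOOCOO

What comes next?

CNNOCCNNCNNOCOOCNNOCCNNOCCNNCNNCNNOCCNNCNN

Applying the rule to each of the 17 symbols of OCOOCNNOCOCOOOCOO gives the pieces CNN OC CNN CNN OC O O CNN OC CNN OC CNN CNN CNN OC CNN CNN, which concatenate to the answer.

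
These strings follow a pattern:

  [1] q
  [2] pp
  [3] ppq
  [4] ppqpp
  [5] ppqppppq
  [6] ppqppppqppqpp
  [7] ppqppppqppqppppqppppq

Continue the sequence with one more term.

ppqppppqppqppppqppppqppqppppqppqpp

This is a Fibonacci-style word recurrence s(k) = s(k−1)·s(k−2): e.g. pp·q = ppq.
So term 8 is ppqppppqppqppppqppppq·ppqppppqppqpp.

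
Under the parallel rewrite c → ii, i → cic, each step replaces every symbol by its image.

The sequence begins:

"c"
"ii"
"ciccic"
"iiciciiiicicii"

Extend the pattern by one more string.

Replace each of the 14 characters of iiciciiiicicii in place — cic cic ii cic ii cic cic cic cic ii cic ii cic cic — and concatenate.

cicciciiciciicicciccicciciiciciiciccic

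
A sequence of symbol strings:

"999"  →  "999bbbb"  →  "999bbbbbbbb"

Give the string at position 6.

The strings grow by a fixed suffix bbbb each time.
From 999bbbbbbbb, 3 further steps: 999bbbbbbbb → 999bbbbbbbbbbbb → 999bbbbbbbbbbbbbbbb → (answer).

999bbbbbbbbbbbbbbbbbbbb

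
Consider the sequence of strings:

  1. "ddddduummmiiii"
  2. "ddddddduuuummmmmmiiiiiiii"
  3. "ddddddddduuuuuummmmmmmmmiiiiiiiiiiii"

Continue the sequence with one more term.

ddddddddddduuuuuuuummmmmmmmmmmmiiiiiiiiiiiiiiii

The n-th term is 2n+3 d's then 2n u's then 3n m's then 4n i's (n = 1, 2, …).
At n = 4 the blocks have lengths 11, 8, 12, 16.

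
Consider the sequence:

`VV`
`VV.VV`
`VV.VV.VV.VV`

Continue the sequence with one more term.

VV.VV.VV.VV.VV.VV.VV.VV

Every step duplicates the string with '.' between the halves.
So the next term is two copies of VV.VV.VV.VV with '.' between the halves.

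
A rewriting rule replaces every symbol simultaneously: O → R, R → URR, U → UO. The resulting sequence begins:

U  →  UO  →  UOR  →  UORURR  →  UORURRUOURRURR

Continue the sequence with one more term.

φ(UORURRUOURRURR) expands symbol-by-symbol to UO R URR UO URR URR UO R UO URR URR UO URR URR; joining the 14 pieces gives the next term.

UORURRUOURRURRUORUOURRURRUOURRURR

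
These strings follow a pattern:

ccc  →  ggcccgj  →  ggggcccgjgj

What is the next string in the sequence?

Each term wraps the previous one in gg on the left and gj on the right.
One more step from ggggcccgjgj gives the answer.

ggggggcccgjgjgj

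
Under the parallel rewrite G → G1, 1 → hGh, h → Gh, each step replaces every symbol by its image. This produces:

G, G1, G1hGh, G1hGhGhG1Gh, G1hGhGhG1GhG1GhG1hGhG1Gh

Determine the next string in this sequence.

Rewriting the 24 symbols of G1hGhGhG1GhG1GhG1hGhG1Gh one by one yields G1 hGh Gh G1 Gh G1 Gh G1 hGh G1 Gh G1 hGh G1 Gh G1 hGh Gh G1 Gh G1 hGh G1 Gh; concatenated:

G1hGhGhG1GhG1GhG1hGhG1GhG1hGhG1GhG1hGhGhG1GhG1hGhG1Gh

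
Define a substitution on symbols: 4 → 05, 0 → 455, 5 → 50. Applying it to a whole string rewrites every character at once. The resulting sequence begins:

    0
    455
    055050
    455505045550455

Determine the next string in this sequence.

055050504555045505505050455055050

Applying the rule to each of the 15 symbols of 455505045550455 gives the pieces 05 50 50 50 455 50 455 05 50 50 50 455 05 50 50, which concatenate to the answer.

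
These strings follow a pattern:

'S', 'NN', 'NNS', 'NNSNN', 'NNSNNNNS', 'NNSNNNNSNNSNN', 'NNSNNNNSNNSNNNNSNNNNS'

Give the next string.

NNSNNNNSNNSNNNNSNNNNSNNSNNNNSNNSNN

From term 3 onward, concatenate the last term with the second-to-last: NN·S = NNS, NNS·NN = NNSNN, …
So term 8 is NNSNNNNSNNSNNNNSNNNNS·NNSNNNNSNNSNN.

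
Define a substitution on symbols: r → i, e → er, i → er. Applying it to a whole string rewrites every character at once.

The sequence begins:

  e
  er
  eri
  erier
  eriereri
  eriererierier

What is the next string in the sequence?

φ(eriererierier) expands symbol-by-symbol to er i er er i er i er er i er er i; joining the 13 pieces gives the next term.

eriererieriereriereri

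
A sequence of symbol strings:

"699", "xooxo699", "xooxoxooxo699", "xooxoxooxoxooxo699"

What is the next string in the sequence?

The strings grow by a fixed prefix xooxo each time.
So the next term is xooxo·xooxoxooxoxooxo699.

xooxoxooxoxooxoxooxo699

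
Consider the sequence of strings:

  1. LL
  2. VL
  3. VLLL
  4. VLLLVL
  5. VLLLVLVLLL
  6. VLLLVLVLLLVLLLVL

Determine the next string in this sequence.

VLLLVLVLLLVLLLVLVLLLVLVLLL

Each term (from the third on) is the previous term followed by the one before it: term 3 = VL·LL = VLLL.
Continuing: VLLLVLVLLLVLLLVL · VLLLVLVLLL gives term 7.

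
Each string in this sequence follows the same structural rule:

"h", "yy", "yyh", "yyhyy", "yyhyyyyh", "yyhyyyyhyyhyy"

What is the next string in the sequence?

This is a Fibonacci-style word recurrence s(k) = s(k−1)·s(k−2): e.g. yy·h = yyh.
The next term joins yyhyyyyhyyhyy and yyhyyyyh.

yyhyyyyhyyhyyyyhyyyyh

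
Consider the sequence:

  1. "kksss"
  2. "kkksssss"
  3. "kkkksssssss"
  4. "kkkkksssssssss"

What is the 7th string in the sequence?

kkkkkkkksssssssssssssss

Each string has the form k^{n+1} s^{2n+1} (n = 1, 2, …).
For term 7, n = 7, so the run lengths are 8, 15.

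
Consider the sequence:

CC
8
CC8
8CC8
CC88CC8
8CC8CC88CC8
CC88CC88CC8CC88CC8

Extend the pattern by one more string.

From term 3 onward, concatenate the second-to-last term with the last: CC·8 = CC8, 8·CC8 = 8CC8, …
Continuing: 8CC8CC88CC8 · CC88CC88CC8CC88CC8 gives term 8.

8CC8CC88CC8CC88CC88CC8CC88CC8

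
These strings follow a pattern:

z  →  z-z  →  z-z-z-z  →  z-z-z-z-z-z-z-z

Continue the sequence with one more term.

z-z-z-z-z-z-z-z-z-z-z-z-z-z-z-z

Every step duplicates the string with '-' between the halves.
So the next term is two copies of z-z-z-z-z-z-z-z with '-' between the halves.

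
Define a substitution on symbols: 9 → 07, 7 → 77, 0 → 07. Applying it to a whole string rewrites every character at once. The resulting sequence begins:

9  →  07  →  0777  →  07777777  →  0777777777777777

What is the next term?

07777777777777777777777777777777

Applying the rule to each of the 16 symbols of 0777777777777777 gives the pieces 07 77 77 77 77 77 77 77 77 77 77 77 77 77 77 77, which concatenate to the answer.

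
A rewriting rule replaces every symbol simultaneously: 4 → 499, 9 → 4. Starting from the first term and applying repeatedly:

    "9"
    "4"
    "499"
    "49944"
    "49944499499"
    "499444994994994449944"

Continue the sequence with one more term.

Rewriting the 21 symbols of 499444994994994449944 one by one yields 499 4 4 499 499 499 4 4 499 4 4 499 4 4 499 499 499 4 4 499 499; concatenated:

4994449949949944499444994449949949944499499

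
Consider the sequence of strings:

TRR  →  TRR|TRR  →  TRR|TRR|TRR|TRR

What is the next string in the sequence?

Every step duplicates the string with '|' between the halves.
One more doubling of TRR|TRR|TRR|TRR gives the answer.

TRR|TRR|TRR|TRR|TRR|TRR|TRR|TRR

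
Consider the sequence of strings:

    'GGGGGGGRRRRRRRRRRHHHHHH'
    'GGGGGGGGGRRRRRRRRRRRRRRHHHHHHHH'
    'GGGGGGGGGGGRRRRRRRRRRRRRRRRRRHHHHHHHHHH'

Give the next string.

GGGGGGGGGGGGGRRRRRRRRRRRRRRRRRRRRRRHHHHHHHHHHHH

Term n consists of 2n+1 G's, followed by 4n-2 R's, followed by 2n H's, where the shown terms are n = 3, 4, 5.
Setting n = 6 gives 13, 22, 12 characters in each block.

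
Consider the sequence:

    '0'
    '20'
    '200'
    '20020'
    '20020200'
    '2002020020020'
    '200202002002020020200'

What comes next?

From term 3 onward, concatenate the last term with the second-to-last: 20·0 = 200, 200·20 = 20020, …
Continuing: 200202002002020020200 · 2002020020020 gives term 8.

2002020020020200202002002020020020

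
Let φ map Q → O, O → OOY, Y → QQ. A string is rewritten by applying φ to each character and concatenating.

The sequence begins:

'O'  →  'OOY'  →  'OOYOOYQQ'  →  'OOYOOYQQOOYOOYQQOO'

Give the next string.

Applying the rule to each of the 18 symbols of OOYOOYQQOOYOOYQQOO gives the pieces OOY OOY QQ OOY OOY QQ O O OOY OOY QQ OOY OOY QQ O O OOY OOY, which concatenate to the answer.

OOYOOYQQOOYOOYQQOOOOYOOYQQOOYOOYQQOOOOYOOY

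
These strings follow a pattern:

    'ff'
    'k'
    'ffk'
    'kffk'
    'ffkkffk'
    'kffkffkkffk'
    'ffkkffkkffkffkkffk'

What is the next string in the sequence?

kffkffkkffkffkkffkkffkffkkffk

Each term (from the third on) is the two preceding terms concatenated in order: term 3 = ff·k = ffk.
The next term joins kffkffkkffk and ffkkffkkffkffkkffk.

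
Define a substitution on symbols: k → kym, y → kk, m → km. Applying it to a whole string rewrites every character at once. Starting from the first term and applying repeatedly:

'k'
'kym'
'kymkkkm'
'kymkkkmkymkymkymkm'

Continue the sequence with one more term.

kymkkkmkymkymkymkmkymkkkmkymkkkmkymkkkmkymkm

φ(kymkkkmkymkymkymkm) expands symbol-by-symbol to kym kk km kym kym kym km kym kk km kym kk km kym kk km kym km; joining the 18 pieces gives the next term.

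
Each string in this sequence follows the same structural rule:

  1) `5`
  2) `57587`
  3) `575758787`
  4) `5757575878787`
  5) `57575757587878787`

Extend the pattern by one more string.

s(k+1) = 57·s(k)·87, so each term gains 57 as a prefix and 87 as a suffix.
Applying this once more to 57575757587878787:

575757575758787878787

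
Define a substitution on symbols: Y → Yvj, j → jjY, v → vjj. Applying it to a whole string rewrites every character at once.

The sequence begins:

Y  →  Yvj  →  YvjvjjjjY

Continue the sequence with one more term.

YvjvjjjjYvjjjjYjjYjjYjjYYvj

Rewriting each symbol of YvjvjjjjY: Y→Yvj, v→vjj, j→jjY, v→vjj, j→jjY, j→jjY, j→jjY, j→jjY, Y→Yvj, which concatenates to Yvj vjj jjY vjj jjY jjY jjY jjY Yvj.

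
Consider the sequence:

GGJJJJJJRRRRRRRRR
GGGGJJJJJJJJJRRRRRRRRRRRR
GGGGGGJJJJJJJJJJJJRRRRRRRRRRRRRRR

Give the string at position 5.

GGGGGGGGGGJJJJJJJJJJJJJJJJJJRRRRRRRRRRRRRRRRRRRRR

Term n consists of 2n-2 G's, followed by 3n J's, followed by 3n+3 R's, where the shown terms are n = 2, 3, 4.
At n = 6 the blocks have lengths 10, 18, 21.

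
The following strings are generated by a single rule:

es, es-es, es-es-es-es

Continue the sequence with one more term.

es-es-es-es-es-es-es-es

s(k+1) = s(k)·-·s(k) — each term doubles the last with '-' between the halves.
So the next term is two copies of es-es-es-es with '-' between the halves.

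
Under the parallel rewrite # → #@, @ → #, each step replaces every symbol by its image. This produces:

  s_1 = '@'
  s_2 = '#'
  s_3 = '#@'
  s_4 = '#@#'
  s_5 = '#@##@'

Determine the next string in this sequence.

#@##@#@#

Expanding #@##@: #→#@, @→#, #→#@, #→#@, @→#. Concatenated: #@ # #@ #@ #.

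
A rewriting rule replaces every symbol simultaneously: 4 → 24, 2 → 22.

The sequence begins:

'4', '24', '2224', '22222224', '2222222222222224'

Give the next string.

Rewriting the 16 symbols of 2222222222222224 one by one yields 22 22 22 22 22 22 22 22 22 22 22 22 22 22 22 24; concatenated:

22222222222222222222222222222224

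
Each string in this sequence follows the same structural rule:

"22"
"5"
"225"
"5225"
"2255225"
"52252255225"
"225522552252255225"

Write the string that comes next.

52252255225225522552252255225

Each term (from the third on) is the two preceding terms concatenated in order: term 3 = 22·5 = 225.
Continuing: 52252255225 · 225522552252255225 gives term 8.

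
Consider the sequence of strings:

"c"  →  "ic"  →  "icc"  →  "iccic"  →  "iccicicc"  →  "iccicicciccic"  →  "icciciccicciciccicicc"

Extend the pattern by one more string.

icciciccicciciccicicciccicicciccic

Each term (from the third on) is the previous term followed by the one before it: term 3 = ic·c = icc.
The next term joins icciciccicciciccicicc and iccicicciccic.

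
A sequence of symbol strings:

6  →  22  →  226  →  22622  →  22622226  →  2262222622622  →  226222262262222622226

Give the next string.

2262222622622226222262262222622622

Each term (from the third on) is the previous term followed by the one before it: term 3 = 22·6 = 226.
The next term joins 226222262262222622226 and 2262222622622.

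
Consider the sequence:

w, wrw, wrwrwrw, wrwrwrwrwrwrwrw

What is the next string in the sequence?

Every step duplicates the string with 'r' between the halves.
Doubling wrwrwrwrwrwrwrw with 'r' between the halves:

wrwrwrwrwrwrwrwrwrwrwrwrwrwrwrw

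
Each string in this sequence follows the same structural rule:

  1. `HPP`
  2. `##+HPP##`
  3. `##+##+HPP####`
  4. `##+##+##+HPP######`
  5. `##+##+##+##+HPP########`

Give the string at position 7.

##+##+##+##+##+##+HPP############

s(k+1) = ##+·s(k)·##, so each term gains ##+ as a prefix and ## as a suffix.
From ##+##+##+##+HPP########, 2 further steps: ##+##+##+##+HPP######## → ##+##+##+##+##+HPP########## → (answer).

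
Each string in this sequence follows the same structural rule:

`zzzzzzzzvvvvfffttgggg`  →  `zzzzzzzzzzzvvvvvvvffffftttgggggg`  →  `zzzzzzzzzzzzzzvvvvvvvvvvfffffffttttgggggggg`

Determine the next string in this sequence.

zzzzzzzzzzzzzzzzzvvvvvvvvvvvvvffffffffftttttgggggggggg

The n-th term is 3n+2 z's then 3n-2 v's then 2n-1 f's then n t's then 2n g's, where the shown terms are n = 2, 3, 4.
At n = 5 the blocks have lengths 17, 13, 9, 5, 10.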